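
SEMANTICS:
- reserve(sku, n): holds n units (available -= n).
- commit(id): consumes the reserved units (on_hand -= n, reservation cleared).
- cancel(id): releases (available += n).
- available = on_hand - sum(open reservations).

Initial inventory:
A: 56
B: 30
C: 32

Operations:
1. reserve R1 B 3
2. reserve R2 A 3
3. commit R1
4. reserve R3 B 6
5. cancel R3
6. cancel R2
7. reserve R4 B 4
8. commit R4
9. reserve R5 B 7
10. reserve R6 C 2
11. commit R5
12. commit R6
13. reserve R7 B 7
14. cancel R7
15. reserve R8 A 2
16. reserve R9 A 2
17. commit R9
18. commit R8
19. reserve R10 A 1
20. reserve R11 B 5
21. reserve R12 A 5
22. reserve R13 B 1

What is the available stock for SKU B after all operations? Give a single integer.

Answer: 10

Derivation:
Step 1: reserve R1 B 3 -> on_hand[A=56 B=30 C=32] avail[A=56 B=27 C=32] open={R1}
Step 2: reserve R2 A 3 -> on_hand[A=56 B=30 C=32] avail[A=53 B=27 C=32] open={R1,R2}
Step 3: commit R1 -> on_hand[A=56 B=27 C=32] avail[A=53 B=27 C=32] open={R2}
Step 4: reserve R3 B 6 -> on_hand[A=56 B=27 C=32] avail[A=53 B=21 C=32] open={R2,R3}
Step 5: cancel R3 -> on_hand[A=56 B=27 C=32] avail[A=53 B=27 C=32] open={R2}
Step 6: cancel R2 -> on_hand[A=56 B=27 C=32] avail[A=56 B=27 C=32] open={}
Step 7: reserve R4 B 4 -> on_hand[A=56 B=27 C=32] avail[A=56 B=23 C=32] open={R4}
Step 8: commit R4 -> on_hand[A=56 B=23 C=32] avail[A=56 B=23 C=32] open={}
Step 9: reserve R5 B 7 -> on_hand[A=56 B=23 C=32] avail[A=56 B=16 C=32] open={R5}
Step 10: reserve R6 C 2 -> on_hand[A=56 B=23 C=32] avail[A=56 B=16 C=30] open={R5,R6}
Step 11: commit R5 -> on_hand[A=56 B=16 C=32] avail[A=56 B=16 C=30] open={R6}
Step 12: commit R6 -> on_hand[A=56 B=16 C=30] avail[A=56 B=16 C=30] open={}
Step 13: reserve R7 B 7 -> on_hand[A=56 B=16 C=30] avail[A=56 B=9 C=30] open={R7}
Step 14: cancel R7 -> on_hand[A=56 B=16 C=30] avail[A=56 B=16 C=30] open={}
Step 15: reserve R8 A 2 -> on_hand[A=56 B=16 C=30] avail[A=54 B=16 C=30] open={R8}
Step 16: reserve R9 A 2 -> on_hand[A=56 B=16 C=30] avail[A=52 B=16 C=30] open={R8,R9}
Step 17: commit R9 -> on_hand[A=54 B=16 C=30] avail[A=52 B=16 C=30] open={R8}
Step 18: commit R8 -> on_hand[A=52 B=16 C=30] avail[A=52 B=16 C=30] open={}
Step 19: reserve R10 A 1 -> on_hand[A=52 B=16 C=30] avail[A=51 B=16 C=30] open={R10}
Step 20: reserve R11 B 5 -> on_hand[A=52 B=16 C=30] avail[A=51 B=11 C=30] open={R10,R11}
Step 21: reserve R12 A 5 -> on_hand[A=52 B=16 C=30] avail[A=46 B=11 C=30] open={R10,R11,R12}
Step 22: reserve R13 B 1 -> on_hand[A=52 B=16 C=30] avail[A=46 B=10 C=30] open={R10,R11,R12,R13}
Final available[B] = 10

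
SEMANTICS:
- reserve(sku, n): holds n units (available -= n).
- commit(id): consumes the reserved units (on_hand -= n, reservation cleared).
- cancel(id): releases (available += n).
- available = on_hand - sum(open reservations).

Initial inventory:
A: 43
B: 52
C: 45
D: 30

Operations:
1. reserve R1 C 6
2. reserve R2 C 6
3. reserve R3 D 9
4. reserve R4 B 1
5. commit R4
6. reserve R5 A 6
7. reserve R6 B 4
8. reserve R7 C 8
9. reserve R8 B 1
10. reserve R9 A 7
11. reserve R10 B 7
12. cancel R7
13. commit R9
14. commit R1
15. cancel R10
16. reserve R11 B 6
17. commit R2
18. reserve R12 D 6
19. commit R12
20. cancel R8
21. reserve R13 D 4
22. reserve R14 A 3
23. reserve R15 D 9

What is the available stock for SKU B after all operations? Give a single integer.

Answer: 41

Derivation:
Step 1: reserve R1 C 6 -> on_hand[A=43 B=52 C=45 D=30] avail[A=43 B=52 C=39 D=30] open={R1}
Step 2: reserve R2 C 6 -> on_hand[A=43 B=52 C=45 D=30] avail[A=43 B=52 C=33 D=30] open={R1,R2}
Step 3: reserve R3 D 9 -> on_hand[A=43 B=52 C=45 D=30] avail[A=43 B=52 C=33 D=21] open={R1,R2,R3}
Step 4: reserve R4 B 1 -> on_hand[A=43 B=52 C=45 D=30] avail[A=43 B=51 C=33 D=21] open={R1,R2,R3,R4}
Step 5: commit R4 -> on_hand[A=43 B=51 C=45 D=30] avail[A=43 B=51 C=33 D=21] open={R1,R2,R3}
Step 6: reserve R5 A 6 -> on_hand[A=43 B=51 C=45 D=30] avail[A=37 B=51 C=33 D=21] open={R1,R2,R3,R5}
Step 7: reserve R6 B 4 -> on_hand[A=43 B=51 C=45 D=30] avail[A=37 B=47 C=33 D=21] open={R1,R2,R3,R5,R6}
Step 8: reserve R7 C 8 -> on_hand[A=43 B=51 C=45 D=30] avail[A=37 B=47 C=25 D=21] open={R1,R2,R3,R5,R6,R7}
Step 9: reserve R8 B 1 -> on_hand[A=43 B=51 C=45 D=30] avail[A=37 B=46 C=25 D=21] open={R1,R2,R3,R5,R6,R7,R8}
Step 10: reserve R9 A 7 -> on_hand[A=43 B=51 C=45 D=30] avail[A=30 B=46 C=25 D=21] open={R1,R2,R3,R5,R6,R7,R8,R9}
Step 11: reserve R10 B 7 -> on_hand[A=43 B=51 C=45 D=30] avail[A=30 B=39 C=25 D=21] open={R1,R10,R2,R3,R5,R6,R7,R8,R9}
Step 12: cancel R7 -> on_hand[A=43 B=51 C=45 D=30] avail[A=30 B=39 C=33 D=21] open={R1,R10,R2,R3,R5,R6,R8,R9}
Step 13: commit R9 -> on_hand[A=36 B=51 C=45 D=30] avail[A=30 B=39 C=33 D=21] open={R1,R10,R2,R3,R5,R6,R8}
Step 14: commit R1 -> on_hand[A=36 B=51 C=39 D=30] avail[A=30 B=39 C=33 D=21] open={R10,R2,R3,R5,R6,R8}
Step 15: cancel R10 -> on_hand[A=36 B=51 C=39 D=30] avail[A=30 B=46 C=33 D=21] open={R2,R3,R5,R6,R8}
Step 16: reserve R11 B 6 -> on_hand[A=36 B=51 C=39 D=30] avail[A=30 B=40 C=33 D=21] open={R11,R2,R3,R5,R6,R8}
Step 17: commit R2 -> on_hand[A=36 B=51 C=33 D=30] avail[A=30 B=40 C=33 D=21] open={R11,R3,R5,R6,R8}
Step 18: reserve R12 D 6 -> on_hand[A=36 B=51 C=33 D=30] avail[A=30 B=40 C=33 D=15] open={R11,R12,R3,R5,R6,R8}
Step 19: commit R12 -> on_hand[A=36 B=51 C=33 D=24] avail[A=30 B=40 C=33 D=15] open={R11,R3,R5,R6,R8}
Step 20: cancel R8 -> on_hand[A=36 B=51 C=33 D=24] avail[A=30 B=41 C=33 D=15] open={R11,R3,R5,R6}
Step 21: reserve R13 D 4 -> on_hand[A=36 B=51 C=33 D=24] avail[A=30 B=41 C=33 D=11] open={R11,R13,R3,R5,R6}
Step 22: reserve R14 A 3 -> on_hand[A=36 B=51 C=33 D=24] avail[A=27 B=41 C=33 D=11] open={R11,R13,R14,R3,R5,R6}
Step 23: reserve R15 D 9 -> on_hand[A=36 B=51 C=33 D=24] avail[A=27 B=41 C=33 D=2] open={R11,R13,R14,R15,R3,R5,R6}
Final available[B] = 41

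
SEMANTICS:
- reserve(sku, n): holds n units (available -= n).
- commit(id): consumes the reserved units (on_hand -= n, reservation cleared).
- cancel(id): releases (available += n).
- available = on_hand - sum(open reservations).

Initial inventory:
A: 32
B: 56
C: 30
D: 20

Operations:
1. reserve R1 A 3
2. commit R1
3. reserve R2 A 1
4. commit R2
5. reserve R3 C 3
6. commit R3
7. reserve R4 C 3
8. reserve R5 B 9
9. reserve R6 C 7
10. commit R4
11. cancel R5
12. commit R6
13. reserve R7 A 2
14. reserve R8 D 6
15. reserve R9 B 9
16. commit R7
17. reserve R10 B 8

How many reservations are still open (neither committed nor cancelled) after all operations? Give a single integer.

Answer: 3

Derivation:
Step 1: reserve R1 A 3 -> on_hand[A=32 B=56 C=30 D=20] avail[A=29 B=56 C=30 D=20] open={R1}
Step 2: commit R1 -> on_hand[A=29 B=56 C=30 D=20] avail[A=29 B=56 C=30 D=20] open={}
Step 3: reserve R2 A 1 -> on_hand[A=29 B=56 C=30 D=20] avail[A=28 B=56 C=30 D=20] open={R2}
Step 4: commit R2 -> on_hand[A=28 B=56 C=30 D=20] avail[A=28 B=56 C=30 D=20] open={}
Step 5: reserve R3 C 3 -> on_hand[A=28 B=56 C=30 D=20] avail[A=28 B=56 C=27 D=20] open={R3}
Step 6: commit R3 -> on_hand[A=28 B=56 C=27 D=20] avail[A=28 B=56 C=27 D=20] open={}
Step 7: reserve R4 C 3 -> on_hand[A=28 B=56 C=27 D=20] avail[A=28 B=56 C=24 D=20] open={R4}
Step 8: reserve R5 B 9 -> on_hand[A=28 B=56 C=27 D=20] avail[A=28 B=47 C=24 D=20] open={R4,R5}
Step 9: reserve R6 C 7 -> on_hand[A=28 B=56 C=27 D=20] avail[A=28 B=47 C=17 D=20] open={R4,R5,R6}
Step 10: commit R4 -> on_hand[A=28 B=56 C=24 D=20] avail[A=28 B=47 C=17 D=20] open={R5,R6}
Step 11: cancel R5 -> on_hand[A=28 B=56 C=24 D=20] avail[A=28 B=56 C=17 D=20] open={R6}
Step 12: commit R6 -> on_hand[A=28 B=56 C=17 D=20] avail[A=28 B=56 C=17 D=20] open={}
Step 13: reserve R7 A 2 -> on_hand[A=28 B=56 C=17 D=20] avail[A=26 B=56 C=17 D=20] open={R7}
Step 14: reserve R8 D 6 -> on_hand[A=28 B=56 C=17 D=20] avail[A=26 B=56 C=17 D=14] open={R7,R8}
Step 15: reserve R9 B 9 -> on_hand[A=28 B=56 C=17 D=20] avail[A=26 B=47 C=17 D=14] open={R7,R8,R9}
Step 16: commit R7 -> on_hand[A=26 B=56 C=17 D=20] avail[A=26 B=47 C=17 D=14] open={R8,R9}
Step 17: reserve R10 B 8 -> on_hand[A=26 B=56 C=17 D=20] avail[A=26 B=39 C=17 D=14] open={R10,R8,R9}
Open reservations: ['R10', 'R8', 'R9'] -> 3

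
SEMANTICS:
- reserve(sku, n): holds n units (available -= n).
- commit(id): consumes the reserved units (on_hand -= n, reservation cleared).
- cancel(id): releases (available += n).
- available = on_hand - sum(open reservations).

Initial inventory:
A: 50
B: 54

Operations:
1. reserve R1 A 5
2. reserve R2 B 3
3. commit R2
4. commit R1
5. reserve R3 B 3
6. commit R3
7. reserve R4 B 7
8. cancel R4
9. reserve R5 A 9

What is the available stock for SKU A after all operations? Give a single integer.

Step 1: reserve R1 A 5 -> on_hand[A=50 B=54] avail[A=45 B=54] open={R1}
Step 2: reserve R2 B 3 -> on_hand[A=50 B=54] avail[A=45 B=51] open={R1,R2}
Step 3: commit R2 -> on_hand[A=50 B=51] avail[A=45 B=51] open={R1}
Step 4: commit R1 -> on_hand[A=45 B=51] avail[A=45 B=51] open={}
Step 5: reserve R3 B 3 -> on_hand[A=45 B=51] avail[A=45 B=48] open={R3}
Step 6: commit R3 -> on_hand[A=45 B=48] avail[A=45 B=48] open={}
Step 7: reserve R4 B 7 -> on_hand[A=45 B=48] avail[A=45 B=41] open={R4}
Step 8: cancel R4 -> on_hand[A=45 B=48] avail[A=45 B=48] open={}
Step 9: reserve R5 A 9 -> on_hand[A=45 B=48] avail[A=36 B=48] open={R5}
Final available[A] = 36

Answer: 36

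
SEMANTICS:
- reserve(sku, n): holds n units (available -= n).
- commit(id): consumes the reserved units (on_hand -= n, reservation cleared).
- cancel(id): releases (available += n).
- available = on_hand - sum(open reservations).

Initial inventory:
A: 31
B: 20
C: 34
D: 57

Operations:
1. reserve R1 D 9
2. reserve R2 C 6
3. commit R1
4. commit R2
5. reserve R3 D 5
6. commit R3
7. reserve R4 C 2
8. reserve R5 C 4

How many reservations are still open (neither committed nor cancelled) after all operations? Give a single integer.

Answer: 2

Derivation:
Step 1: reserve R1 D 9 -> on_hand[A=31 B=20 C=34 D=57] avail[A=31 B=20 C=34 D=48] open={R1}
Step 2: reserve R2 C 6 -> on_hand[A=31 B=20 C=34 D=57] avail[A=31 B=20 C=28 D=48] open={R1,R2}
Step 3: commit R1 -> on_hand[A=31 B=20 C=34 D=48] avail[A=31 B=20 C=28 D=48] open={R2}
Step 4: commit R2 -> on_hand[A=31 B=20 C=28 D=48] avail[A=31 B=20 C=28 D=48] open={}
Step 5: reserve R3 D 5 -> on_hand[A=31 B=20 C=28 D=48] avail[A=31 B=20 C=28 D=43] open={R3}
Step 6: commit R3 -> on_hand[A=31 B=20 C=28 D=43] avail[A=31 B=20 C=28 D=43] open={}
Step 7: reserve R4 C 2 -> on_hand[A=31 B=20 C=28 D=43] avail[A=31 B=20 C=26 D=43] open={R4}
Step 8: reserve R5 C 4 -> on_hand[A=31 B=20 C=28 D=43] avail[A=31 B=20 C=22 D=43] open={R4,R5}
Open reservations: ['R4', 'R5'] -> 2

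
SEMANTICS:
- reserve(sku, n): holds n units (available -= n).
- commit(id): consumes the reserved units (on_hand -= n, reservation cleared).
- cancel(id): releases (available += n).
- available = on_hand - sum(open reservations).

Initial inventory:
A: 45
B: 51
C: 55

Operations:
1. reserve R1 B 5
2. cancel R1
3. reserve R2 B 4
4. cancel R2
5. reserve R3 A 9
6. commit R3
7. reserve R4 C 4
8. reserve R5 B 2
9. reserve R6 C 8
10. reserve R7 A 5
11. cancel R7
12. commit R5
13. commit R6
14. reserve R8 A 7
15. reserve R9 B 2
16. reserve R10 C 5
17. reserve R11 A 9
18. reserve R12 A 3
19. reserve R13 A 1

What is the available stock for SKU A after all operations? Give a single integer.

Step 1: reserve R1 B 5 -> on_hand[A=45 B=51 C=55] avail[A=45 B=46 C=55] open={R1}
Step 2: cancel R1 -> on_hand[A=45 B=51 C=55] avail[A=45 B=51 C=55] open={}
Step 3: reserve R2 B 4 -> on_hand[A=45 B=51 C=55] avail[A=45 B=47 C=55] open={R2}
Step 4: cancel R2 -> on_hand[A=45 B=51 C=55] avail[A=45 B=51 C=55] open={}
Step 5: reserve R3 A 9 -> on_hand[A=45 B=51 C=55] avail[A=36 B=51 C=55] open={R3}
Step 6: commit R3 -> on_hand[A=36 B=51 C=55] avail[A=36 B=51 C=55] open={}
Step 7: reserve R4 C 4 -> on_hand[A=36 B=51 C=55] avail[A=36 B=51 C=51] open={R4}
Step 8: reserve R5 B 2 -> on_hand[A=36 B=51 C=55] avail[A=36 B=49 C=51] open={R4,R5}
Step 9: reserve R6 C 8 -> on_hand[A=36 B=51 C=55] avail[A=36 B=49 C=43] open={R4,R5,R6}
Step 10: reserve R7 A 5 -> on_hand[A=36 B=51 C=55] avail[A=31 B=49 C=43] open={R4,R5,R6,R7}
Step 11: cancel R7 -> on_hand[A=36 B=51 C=55] avail[A=36 B=49 C=43] open={R4,R5,R6}
Step 12: commit R5 -> on_hand[A=36 B=49 C=55] avail[A=36 B=49 C=43] open={R4,R6}
Step 13: commit R6 -> on_hand[A=36 B=49 C=47] avail[A=36 B=49 C=43] open={R4}
Step 14: reserve R8 A 7 -> on_hand[A=36 B=49 C=47] avail[A=29 B=49 C=43] open={R4,R8}
Step 15: reserve R9 B 2 -> on_hand[A=36 B=49 C=47] avail[A=29 B=47 C=43] open={R4,R8,R9}
Step 16: reserve R10 C 5 -> on_hand[A=36 B=49 C=47] avail[A=29 B=47 C=38] open={R10,R4,R8,R9}
Step 17: reserve R11 A 9 -> on_hand[A=36 B=49 C=47] avail[A=20 B=47 C=38] open={R10,R11,R4,R8,R9}
Step 18: reserve R12 A 3 -> on_hand[A=36 B=49 C=47] avail[A=17 B=47 C=38] open={R10,R11,R12,R4,R8,R9}
Step 19: reserve R13 A 1 -> on_hand[A=36 B=49 C=47] avail[A=16 B=47 C=38] open={R10,R11,R12,R13,R4,R8,R9}
Final available[A] = 16

Answer: 16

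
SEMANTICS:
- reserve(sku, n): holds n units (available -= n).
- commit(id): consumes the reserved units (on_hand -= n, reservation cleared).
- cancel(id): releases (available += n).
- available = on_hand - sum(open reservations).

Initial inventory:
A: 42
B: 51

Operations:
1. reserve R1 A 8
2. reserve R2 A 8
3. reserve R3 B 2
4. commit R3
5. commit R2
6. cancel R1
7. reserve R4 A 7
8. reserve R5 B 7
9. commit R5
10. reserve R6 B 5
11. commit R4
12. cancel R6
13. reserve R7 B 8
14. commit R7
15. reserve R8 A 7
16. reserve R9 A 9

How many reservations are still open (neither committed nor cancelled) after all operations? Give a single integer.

Answer: 2

Derivation:
Step 1: reserve R1 A 8 -> on_hand[A=42 B=51] avail[A=34 B=51] open={R1}
Step 2: reserve R2 A 8 -> on_hand[A=42 B=51] avail[A=26 B=51] open={R1,R2}
Step 3: reserve R3 B 2 -> on_hand[A=42 B=51] avail[A=26 B=49] open={R1,R2,R3}
Step 4: commit R3 -> on_hand[A=42 B=49] avail[A=26 B=49] open={R1,R2}
Step 5: commit R2 -> on_hand[A=34 B=49] avail[A=26 B=49] open={R1}
Step 6: cancel R1 -> on_hand[A=34 B=49] avail[A=34 B=49] open={}
Step 7: reserve R4 A 7 -> on_hand[A=34 B=49] avail[A=27 B=49] open={R4}
Step 8: reserve R5 B 7 -> on_hand[A=34 B=49] avail[A=27 B=42] open={R4,R5}
Step 9: commit R5 -> on_hand[A=34 B=42] avail[A=27 B=42] open={R4}
Step 10: reserve R6 B 5 -> on_hand[A=34 B=42] avail[A=27 B=37] open={R4,R6}
Step 11: commit R4 -> on_hand[A=27 B=42] avail[A=27 B=37] open={R6}
Step 12: cancel R6 -> on_hand[A=27 B=42] avail[A=27 B=42] open={}
Step 13: reserve R7 B 8 -> on_hand[A=27 B=42] avail[A=27 B=34] open={R7}
Step 14: commit R7 -> on_hand[A=27 B=34] avail[A=27 B=34] open={}
Step 15: reserve R8 A 7 -> on_hand[A=27 B=34] avail[A=20 B=34] open={R8}
Step 16: reserve R9 A 9 -> on_hand[A=27 B=34] avail[A=11 B=34] open={R8,R9}
Open reservations: ['R8', 'R9'] -> 2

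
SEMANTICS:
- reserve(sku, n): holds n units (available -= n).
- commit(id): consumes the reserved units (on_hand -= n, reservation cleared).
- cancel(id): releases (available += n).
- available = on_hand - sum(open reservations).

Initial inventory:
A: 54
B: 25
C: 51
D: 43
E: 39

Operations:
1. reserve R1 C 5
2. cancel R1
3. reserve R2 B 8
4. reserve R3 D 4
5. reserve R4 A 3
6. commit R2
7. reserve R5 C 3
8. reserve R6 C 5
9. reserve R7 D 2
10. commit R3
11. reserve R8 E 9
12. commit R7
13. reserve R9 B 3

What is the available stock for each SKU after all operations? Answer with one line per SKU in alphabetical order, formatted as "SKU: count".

Step 1: reserve R1 C 5 -> on_hand[A=54 B=25 C=51 D=43 E=39] avail[A=54 B=25 C=46 D=43 E=39] open={R1}
Step 2: cancel R1 -> on_hand[A=54 B=25 C=51 D=43 E=39] avail[A=54 B=25 C=51 D=43 E=39] open={}
Step 3: reserve R2 B 8 -> on_hand[A=54 B=25 C=51 D=43 E=39] avail[A=54 B=17 C=51 D=43 E=39] open={R2}
Step 4: reserve R3 D 4 -> on_hand[A=54 B=25 C=51 D=43 E=39] avail[A=54 B=17 C=51 D=39 E=39] open={R2,R3}
Step 5: reserve R4 A 3 -> on_hand[A=54 B=25 C=51 D=43 E=39] avail[A=51 B=17 C=51 D=39 E=39] open={R2,R3,R4}
Step 6: commit R2 -> on_hand[A=54 B=17 C=51 D=43 E=39] avail[A=51 B=17 C=51 D=39 E=39] open={R3,R4}
Step 7: reserve R5 C 3 -> on_hand[A=54 B=17 C=51 D=43 E=39] avail[A=51 B=17 C=48 D=39 E=39] open={R3,R4,R5}
Step 8: reserve R6 C 5 -> on_hand[A=54 B=17 C=51 D=43 E=39] avail[A=51 B=17 C=43 D=39 E=39] open={R3,R4,R5,R6}
Step 9: reserve R7 D 2 -> on_hand[A=54 B=17 C=51 D=43 E=39] avail[A=51 B=17 C=43 D=37 E=39] open={R3,R4,R5,R6,R7}
Step 10: commit R3 -> on_hand[A=54 B=17 C=51 D=39 E=39] avail[A=51 B=17 C=43 D=37 E=39] open={R4,R5,R6,R7}
Step 11: reserve R8 E 9 -> on_hand[A=54 B=17 C=51 D=39 E=39] avail[A=51 B=17 C=43 D=37 E=30] open={R4,R5,R6,R7,R8}
Step 12: commit R7 -> on_hand[A=54 B=17 C=51 D=37 E=39] avail[A=51 B=17 C=43 D=37 E=30] open={R4,R5,R6,R8}
Step 13: reserve R9 B 3 -> on_hand[A=54 B=17 C=51 D=37 E=39] avail[A=51 B=14 C=43 D=37 E=30] open={R4,R5,R6,R8,R9}

Answer: A: 51
B: 14
C: 43
D: 37
E: 30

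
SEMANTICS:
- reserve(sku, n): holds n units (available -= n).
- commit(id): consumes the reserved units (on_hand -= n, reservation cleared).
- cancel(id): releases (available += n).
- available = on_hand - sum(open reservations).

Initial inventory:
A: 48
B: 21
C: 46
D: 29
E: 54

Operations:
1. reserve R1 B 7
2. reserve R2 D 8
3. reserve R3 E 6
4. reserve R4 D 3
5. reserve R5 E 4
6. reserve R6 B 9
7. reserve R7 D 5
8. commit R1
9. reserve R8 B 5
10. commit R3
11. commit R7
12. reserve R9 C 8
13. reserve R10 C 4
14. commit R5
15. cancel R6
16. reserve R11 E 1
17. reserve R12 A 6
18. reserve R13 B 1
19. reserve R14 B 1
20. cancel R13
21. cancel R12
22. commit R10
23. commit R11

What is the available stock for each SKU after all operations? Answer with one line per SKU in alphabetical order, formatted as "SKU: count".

Answer: A: 48
B: 8
C: 34
D: 13
E: 43

Derivation:
Step 1: reserve R1 B 7 -> on_hand[A=48 B=21 C=46 D=29 E=54] avail[A=48 B=14 C=46 D=29 E=54] open={R1}
Step 2: reserve R2 D 8 -> on_hand[A=48 B=21 C=46 D=29 E=54] avail[A=48 B=14 C=46 D=21 E=54] open={R1,R2}
Step 3: reserve R3 E 6 -> on_hand[A=48 B=21 C=46 D=29 E=54] avail[A=48 B=14 C=46 D=21 E=48] open={R1,R2,R3}
Step 4: reserve R4 D 3 -> on_hand[A=48 B=21 C=46 D=29 E=54] avail[A=48 B=14 C=46 D=18 E=48] open={R1,R2,R3,R4}
Step 5: reserve R5 E 4 -> on_hand[A=48 B=21 C=46 D=29 E=54] avail[A=48 B=14 C=46 D=18 E=44] open={R1,R2,R3,R4,R5}
Step 6: reserve R6 B 9 -> on_hand[A=48 B=21 C=46 D=29 E=54] avail[A=48 B=5 C=46 D=18 E=44] open={R1,R2,R3,R4,R5,R6}
Step 7: reserve R7 D 5 -> on_hand[A=48 B=21 C=46 D=29 E=54] avail[A=48 B=5 C=46 D=13 E=44] open={R1,R2,R3,R4,R5,R6,R7}
Step 8: commit R1 -> on_hand[A=48 B=14 C=46 D=29 E=54] avail[A=48 B=5 C=46 D=13 E=44] open={R2,R3,R4,R5,R6,R7}
Step 9: reserve R8 B 5 -> on_hand[A=48 B=14 C=46 D=29 E=54] avail[A=48 B=0 C=46 D=13 E=44] open={R2,R3,R4,R5,R6,R7,R8}
Step 10: commit R3 -> on_hand[A=48 B=14 C=46 D=29 E=48] avail[A=48 B=0 C=46 D=13 E=44] open={R2,R4,R5,R6,R7,R8}
Step 11: commit R7 -> on_hand[A=48 B=14 C=46 D=24 E=48] avail[A=48 B=0 C=46 D=13 E=44] open={R2,R4,R5,R6,R8}
Step 12: reserve R9 C 8 -> on_hand[A=48 B=14 C=46 D=24 E=48] avail[A=48 B=0 C=38 D=13 E=44] open={R2,R4,R5,R6,R8,R9}
Step 13: reserve R10 C 4 -> on_hand[A=48 B=14 C=46 D=24 E=48] avail[A=48 B=0 C=34 D=13 E=44] open={R10,R2,R4,R5,R6,R8,R9}
Step 14: commit R5 -> on_hand[A=48 B=14 C=46 D=24 E=44] avail[A=48 B=0 C=34 D=13 E=44] open={R10,R2,R4,R6,R8,R9}
Step 15: cancel R6 -> on_hand[A=48 B=14 C=46 D=24 E=44] avail[A=48 B=9 C=34 D=13 E=44] open={R10,R2,R4,R8,R9}
Step 16: reserve R11 E 1 -> on_hand[A=48 B=14 C=46 D=24 E=44] avail[A=48 B=9 C=34 D=13 E=43] open={R10,R11,R2,R4,R8,R9}
Step 17: reserve R12 A 6 -> on_hand[A=48 B=14 C=46 D=24 E=44] avail[A=42 B=9 C=34 D=13 E=43] open={R10,R11,R12,R2,R4,R8,R9}
Step 18: reserve R13 B 1 -> on_hand[A=48 B=14 C=46 D=24 E=44] avail[A=42 B=8 C=34 D=13 E=43] open={R10,R11,R12,R13,R2,R4,R8,R9}
Step 19: reserve R14 B 1 -> on_hand[A=48 B=14 C=46 D=24 E=44] avail[A=42 B=7 C=34 D=13 E=43] open={R10,R11,R12,R13,R14,R2,R4,R8,R9}
Step 20: cancel R13 -> on_hand[A=48 B=14 C=46 D=24 E=44] avail[A=42 B=8 C=34 D=13 E=43] open={R10,R11,R12,R14,R2,R4,R8,R9}
Step 21: cancel R12 -> on_hand[A=48 B=14 C=46 D=24 E=44] avail[A=48 B=8 C=34 D=13 E=43] open={R10,R11,R14,R2,R4,R8,R9}
Step 22: commit R10 -> on_hand[A=48 B=14 C=42 D=24 E=44] avail[A=48 B=8 C=34 D=13 E=43] open={R11,R14,R2,R4,R8,R9}
Step 23: commit R11 -> on_hand[A=48 B=14 C=42 D=24 E=43] avail[A=48 B=8 C=34 D=13 E=43] open={R14,R2,R4,R8,R9}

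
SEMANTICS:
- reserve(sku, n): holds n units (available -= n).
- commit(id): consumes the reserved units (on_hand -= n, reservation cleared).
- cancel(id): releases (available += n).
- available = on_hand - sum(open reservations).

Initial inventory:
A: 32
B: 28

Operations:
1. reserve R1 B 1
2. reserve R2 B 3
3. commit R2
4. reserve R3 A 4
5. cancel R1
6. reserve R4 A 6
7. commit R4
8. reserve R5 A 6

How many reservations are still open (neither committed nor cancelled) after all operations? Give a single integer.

Step 1: reserve R1 B 1 -> on_hand[A=32 B=28] avail[A=32 B=27] open={R1}
Step 2: reserve R2 B 3 -> on_hand[A=32 B=28] avail[A=32 B=24] open={R1,R2}
Step 3: commit R2 -> on_hand[A=32 B=25] avail[A=32 B=24] open={R1}
Step 4: reserve R3 A 4 -> on_hand[A=32 B=25] avail[A=28 B=24] open={R1,R3}
Step 5: cancel R1 -> on_hand[A=32 B=25] avail[A=28 B=25] open={R3}
Step 6: reserve R4 A 6 -> on_hand[A=32 B=25] avail[A=22 B=25] open={R3,R4}
Step 7: commit R4 -> on_hand[A=26 B=25] avail[A=22 B=25] open={R3}
Step 8: reserve R5 A 6 -> on_hand[A=26 B=25] avail[A=16 B=25] open={R3,R5}
Open reservations: ['R3', 'R5'] -> 2

Answer: 2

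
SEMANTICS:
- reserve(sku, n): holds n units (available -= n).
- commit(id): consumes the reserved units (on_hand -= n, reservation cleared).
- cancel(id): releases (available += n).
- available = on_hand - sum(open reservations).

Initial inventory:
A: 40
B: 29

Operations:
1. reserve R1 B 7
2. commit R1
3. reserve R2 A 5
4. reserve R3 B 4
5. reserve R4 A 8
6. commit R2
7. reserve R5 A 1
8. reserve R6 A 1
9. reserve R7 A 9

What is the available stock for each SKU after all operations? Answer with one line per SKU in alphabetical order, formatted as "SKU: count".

Step 1: reserve R1 B 7 -> on_hand[A=40 B=29] avail[A=40 B=22] open={R1}
Step 2: commit R1 -> on_hand[A=40 B=22] avail[A=40 B=22] open={}
Step 3: reserve R2 A 5 -> on_hand[A=40 B=22] avail[A=35 B=22] open={R2}
Step 4: reserve R3 B 4 -> on_hand[A=40 B=22] avail[A=35 B=18] open={R2,R3}
Step 5: reserve R4 A 8 -> on_hand[A=40 B=22] avail[A=27 B=18] open={R2,R3,R4}
Step 6: commit R2 -> on_hand[A=35 B=22] avail[A=27 B=18] open={R3,R4}
Step 7: reserve R5 A 1 -> on_hand[A=35 B=22] avail[A=26 B=18] open={R3,R4,R5}
Step 8: reserve R6 A 1 -> on_hand[A=35 B=22] avail[A=25 B=18] open={R3,R4,R5,R6}
Step 9: reserve R7 A 9 -> on_hand[A=35 B=22] avail[A=16 B=18] open={R3,R4,R5,R6,R7}

Answer: A: 16
B: 18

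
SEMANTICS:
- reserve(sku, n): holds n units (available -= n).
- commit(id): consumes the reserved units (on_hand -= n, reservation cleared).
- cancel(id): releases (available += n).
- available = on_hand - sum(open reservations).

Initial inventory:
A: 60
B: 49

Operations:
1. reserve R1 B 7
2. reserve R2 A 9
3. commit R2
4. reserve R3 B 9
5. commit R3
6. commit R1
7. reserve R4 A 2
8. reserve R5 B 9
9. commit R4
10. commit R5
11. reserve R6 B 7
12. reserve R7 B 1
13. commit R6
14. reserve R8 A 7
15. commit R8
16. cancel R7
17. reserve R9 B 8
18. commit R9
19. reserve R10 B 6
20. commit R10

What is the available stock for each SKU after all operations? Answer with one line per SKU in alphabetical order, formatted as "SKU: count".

Step 1: reserve R1 B 7 -> on_hand[A=60 B=49] avail[A=60 B=42] open={R1}
Step 2: reserve R2 A 9 -> on_hand[A=60 B=49] avail[A=51 B=42] open={R1,R2}
Step 3: commit R2 -> on_hand[A=51 B=49] avail[A=51 B=42] open={R1}
Step 4: reserve R3 B 9 -> on_hand[A=51 B=49] avail[A=51 B=33] open={R1,R3}
Step 5: commit R3 -> on_hand[A=51 B=40] avail[A=51 B=33] open={R1}
Step 6: commit R1 -> on_hand[A=51 B=33] avail[A=51 B=33] open={}
Step 7: reserve R4 A 2 -> on_hand[A=51 B=33] avail[A=49 B=33] open={R4}
Step 8: reserve R5 B 9 -> on_hand[A=51 B=33] avail[A=49 B=24] open={R4,R5}
Step 9: commit R4 -> on_hand[A=49 B=33] avail[A=49 B=24] open={R5}
Step 10: commit R5 -> on_hand[A=49 B=24] avail[A=49 B=24] open={}
Step 11: reserve R6 B 7 -> on_hand[A=49 B=24] avail[A=49 B=17] open={R6}
Step 12: reserve R7 B 1 -> on_hand[A=49 B=24] avail[A=49 B=16] open={R6,R7}
Step 13: commit R6 -> on_hand[A=49 B=17] avail[A=49 B=16] open={R7}
Step 14: reserve R8 A 7 -> on_hand[A=49 B=17] avail[A=42 B=16] open={R7,R8}
Step 15: commit R8 -> on_hand[A=42 B=17] avail[A=42 B=16] open={R7}
Step 16: cancel R7 -> on_hand[A=42 B=17] avail[A=42 B=17] open={}
Step 17: reserve R9 B 8 -> on_hand[A=42 B=17] avail[A=42 B=9] open={R9}
Step 18: commit R9 -> on_hand[A=42 B=9] avail[A=42 B=9] open={}
Step 19: reserve R10 B 6 -> on_hand[A=42 B=9] avail[A=42 B=3] open={R10}
Step 20: commit R10 -> on_hand[A=42 B=3] avail[A=42 B=3] open={}

Answer: A: 42
B: 3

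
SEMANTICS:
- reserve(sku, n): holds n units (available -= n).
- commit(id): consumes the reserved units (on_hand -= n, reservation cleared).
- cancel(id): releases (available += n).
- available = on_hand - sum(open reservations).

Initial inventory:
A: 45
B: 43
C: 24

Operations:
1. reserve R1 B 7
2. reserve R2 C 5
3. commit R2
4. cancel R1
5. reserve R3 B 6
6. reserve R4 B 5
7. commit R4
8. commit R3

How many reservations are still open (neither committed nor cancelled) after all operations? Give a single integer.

Step 1: reserve R1 B 7 -> on_hand[A=45 B=43 C=24] avail[A=45 B=36 C=24] open={R1}
Step 2: reserve R2 C 5 -> on_hand[A=45 B=43 C=24] avail[A=45 B=36 C=19] open={R1,R2}
Step 3: commit R2 -> on_hand[A=45 B=43 C=19] avail[A=45 B=36 C=19] open={R1}
Step 4: cancel R1 -> on_hand[A=45 B=43 C=19] avail[A=45 B=43 C=19] open={}
Step 5: reserve R3 B 6 -> on_hand[A=45 B=43 C=19] avail[A=45 B=37 C=19] open={R3}
Step 6: reserve R4 B 5 -> on_hand[A=45 B=43 C=19] avail[A=45 B=32 C=19] open={R3,R4}
Step 7: commit R4 -> on_hand[A=45 B=38 C=19] avail[A=45 B=32 C=19] open={R3}
Step 8: commit R3 -> on_hand[A=45 B=32 C=19] avail[A=45 B=32 C=19] open={}
Open reservations: [] -> 0

Answer: 0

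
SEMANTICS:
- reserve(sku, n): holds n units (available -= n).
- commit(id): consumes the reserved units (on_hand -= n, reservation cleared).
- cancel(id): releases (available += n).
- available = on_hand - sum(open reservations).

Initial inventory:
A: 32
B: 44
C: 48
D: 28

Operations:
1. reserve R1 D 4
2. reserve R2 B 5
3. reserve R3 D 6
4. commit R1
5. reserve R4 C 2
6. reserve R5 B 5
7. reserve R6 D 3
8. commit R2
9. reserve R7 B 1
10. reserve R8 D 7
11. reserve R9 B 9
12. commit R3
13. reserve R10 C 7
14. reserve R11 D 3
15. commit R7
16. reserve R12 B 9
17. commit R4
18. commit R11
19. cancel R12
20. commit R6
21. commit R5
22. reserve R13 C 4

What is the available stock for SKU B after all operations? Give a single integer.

Step 1: reserve R1 D 4 -> on_hand[A=32 B=44 C=48 D=28] avail[A=32 B=44 C=48 D=24] open={R1}
Step 2: reserve R2 B 5 -> on_hand[A=32 B=44 C=48 D=28] avail[A=32 B=39 C=48 D=24] open={R1,R2}
Step 3: reserve R3 D 6 -> on_hand[A=32 B=44 C=48 D=28] avail[A=32 B=39 C=48 D=18] open={R1,R2,R3}
Step 4: commit R1 -> on_hand[A=32 B=44 C=48 D=24] avail[A=32 B=39 C=48 D=18] open={R2,R3}
Step 5: reserve R4 C 2 -> on_hand[A=32 B=44 C=48 D=24] avail[A=32 B=39 C=46 D=18] open={R2,R3,R4}
Step 6: reserve R5 B 5 -> on_hand[A=32 B=44 C=48 D=24] avail[A=32 B=34 C=46 D=18] open={R2,R3,R4,R5}
Step 7: reserve R6 D 3 -> on_hand[A=32 B=44 C=48 D=24] avail[A=32 B=34 C=46 D=15] open={R2,R3,R4,R5,R6}
Step 8: commit R2 -> on_hand[A=32 B=39 C=48 D=24] avail[A=32 B=34 C=46 D=15] open={R3,R4,R5,R6}
Step 9: reserve R7 B 1 -> on_hand[A=32 B=39 C=48 D=24] avail[A=32 B=33 C=46 D=15] open={R3,R4,R5,R6,R7}
Step 10: reserve R8 D 7 -> on_hand[A=32 B=39 C=48 D=24] avail[A=32 B=33 C=46 D=8] open={R3,R4,R5,R6,R7,R8}
Step 11: reserve R9 B 9 -> on_hand[A=32 B=39 C=48 D=24] avail[A=32 B=24 C=46 D=8] open={R3,R4,R5,R6,R7,R8,R9}
Step 12: commit R3 -> on_hand[A=32 B=39 C=48 D=18] avail[A=32 B=24 C=46 D=8] open={R4,R5,R6,R7,R8,R9}
Step 13: reserve R10 C 7 -> on_hand[A=32 B=39 C=48 D=18] avail[A=32 B=24 C=39 D=8] open={R10,R4,R5,R6,R7,R8,R9}
Step 14: reserve R11 D 3 -> on_hand[A=32 B=39 C=48 D=18] avail[A=32 B=24 C=39 D=5] open={R10,R11,R4,R5,R6,R7,R8,R9}
Step 15: commit R7 -> on_hand[A=32 B=38 C=48 D=18] avail[A=32 B=24 C=39 D=5] open={R10,R11,R4,R5,R6,R8,R9}
Step 16: reserve R12 B 9 -> on_hand[A=32 B=38 C=48 D=18] avail[A=32 B=15 C=39 D=5] open={R10,R11,R12,R4,R5,R6,R8,R9}
Step 17: commit R4 -> on_hand[A=32 B=38 C=46 D=18] avail[A=32 B=15 C=39 D=5] open={R10,R11,R12,R5,R6,R8,R9}
Step 18: commit R11 -> on_hand[A=32 B=38 C=46 D=15] avail[A=32 B=15 C=39 D=5] open={R10,R12,R5,R6,R8,R9}
Step 19: cancel R12 -> on_hand[A=32 B=38 C=46 D=15] avail[A=32 B=24 C=39 D=5] open={R10,R5,R6,R8,R9}
Step 20: commit R6 -> on_hand[A=32 B=38 C=46 D=12] avail[A=32 B=24 C=39 D=5] open={R10,R5,R8,R9}
Step 21: commit R5 -> on_hand[A=32 B=33 C=46 D=12] avail[A=32 B=24 C=39 D=5] open={R10,R8,R9}
Step 22: reserve R13 C 4 -> on_hand[A=32 B=33 C=46 D=12] avail[A=32 B=24 C=35 D=5] open={R10,R13,R8,R9}
Final available[B] = 24

Answer: 24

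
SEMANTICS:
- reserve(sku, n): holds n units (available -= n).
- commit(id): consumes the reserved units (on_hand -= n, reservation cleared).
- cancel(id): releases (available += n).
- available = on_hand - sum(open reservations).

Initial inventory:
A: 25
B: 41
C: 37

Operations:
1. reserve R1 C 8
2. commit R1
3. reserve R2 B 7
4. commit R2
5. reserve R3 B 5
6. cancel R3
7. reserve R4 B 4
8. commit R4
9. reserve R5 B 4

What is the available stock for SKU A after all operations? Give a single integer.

Step 1: reserve R1 C 8 -> on_hand[A=25 B=41 C=37] avail[A=25 B=41 C=29] open={R1}
Step 2: commit R1 -> on_hand[A=25 B=41 C=29] avail[A=25 B=41 C=29] open={}
Step 3: reserve R2 B 7 -> on_hand[A=25 B=41 C=29] avail[A=25 B=34 C=29] open={R2}
Step 4: commit R2 -> on_hand[A=25 B=34 C=29] avail[A=25 B=34 C=29] open={}
Step 5: reserve R3 B 5 -> on_hand[A=25 B=34 C=29] avail[A=25 B=29 C=29] open={R3}
Step 6: cancel R3 -> on_hand[A=25 B=34 C=29] avail[A=25 B=34 C=29] open={}
Step 7: reserve R4 B 4 -> on_hand[A=25 B=34 C=29] avail[A=25 B=30 C=29] open={R4}
Step 8: commit R4 -> on_hand[A=25 B=30 C=29] avail[A=25 B=30 C=29] open={}
Step 9: reserve R5 B 4 -> on_hand[A=25 B=30 C=29] avail[A=25 B=26 C=29] open={R5}
Final available[A] = 25

Answer: 25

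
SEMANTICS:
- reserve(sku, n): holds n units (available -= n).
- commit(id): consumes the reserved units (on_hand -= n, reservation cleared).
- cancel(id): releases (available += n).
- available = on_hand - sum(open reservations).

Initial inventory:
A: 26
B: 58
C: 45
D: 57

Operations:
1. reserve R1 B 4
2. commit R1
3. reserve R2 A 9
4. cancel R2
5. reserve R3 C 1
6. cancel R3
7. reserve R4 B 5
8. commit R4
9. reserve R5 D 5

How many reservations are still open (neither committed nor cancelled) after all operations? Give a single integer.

Answer: 1

Derivation:
Step 1: reserve R1 B 4 -> on_hand[A=26 B=58 C=45 D=57] avail[A=26 B=54 C=45 D=57] open={R1}
Step 2: commit R1 -> on_hand[A=26 B=54 C=45 D=57] avail[A=26 B=54 C=45 D=57] open={}
Step 3: reserve R2 A 9 -> on_hand[A=26 B=54 C=45 D=57] avail[A=17 B=54 C=45 D=57] open={R2}
Step 4: cancel R2 -> on_hand[A=26 B=54 C=45 D=57] avail[A=26 B=54 C=45 D=57] open={}
Step 5: reserve R3 C 1 -> on_hand[A=26 B=54 C=45 D=57] avail[A=26 B=54 C=44 D=57] open={R3}
Step 6: cancel R3 -> on_hand[A=26 B=54 C=45 D=57] avail[A=26 B=54 C=45 D=57] open={}
Step 7: reserve R4 B 5 -> on_hand[A=26 B=54 C=45 D=57] avail[A=26 B=49 C=45 D=57] open={R4}
Step 8: commit R4 -> on_hand[A=26 B=49 C=45 D=57] avail[A=26 B=49 C=45 D=57] open={}
Step 9: reserve R5 D 5 -> on_hand[A=26 B=49 C=45 D=57] avail[A=26 B=49 C=45 D=52] open={R5}
Open reservations: ['R5'] -> 1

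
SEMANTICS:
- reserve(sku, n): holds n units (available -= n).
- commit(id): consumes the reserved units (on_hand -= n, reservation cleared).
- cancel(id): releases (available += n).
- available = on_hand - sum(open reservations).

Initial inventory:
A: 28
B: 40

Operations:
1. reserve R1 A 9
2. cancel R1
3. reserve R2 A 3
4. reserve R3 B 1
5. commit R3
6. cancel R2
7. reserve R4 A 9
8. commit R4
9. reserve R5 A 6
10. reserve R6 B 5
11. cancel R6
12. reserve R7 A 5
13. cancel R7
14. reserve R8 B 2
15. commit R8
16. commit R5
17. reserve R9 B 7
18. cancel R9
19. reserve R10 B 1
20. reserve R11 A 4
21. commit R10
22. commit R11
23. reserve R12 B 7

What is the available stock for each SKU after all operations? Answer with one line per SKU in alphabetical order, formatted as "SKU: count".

Answer: A: 9
B: 29

Derivation:
Step 1: reserve R1 A 9 -> on_hand[A=28 B=40] avail[A=19 B=40] open={R1}
Step 2: cancel R1 -> on_hand[A=28 B=40] avail[A=28 B=40] open={}
Step 3: reserve R2 A 3 -> on_hand[A=28 B=40] avail[A=25 B=40] open={R2}
Step 4: reserve R3 B 1 -> on_hand[A=28 B=40] avail[A=25 B=39] open={R2,R3}
Step 5: commit R3 -> on_hand[A=28 B=39] avail[A=25 B=39] open={R2}
Step 6: cancel R2 -> on_hand[A=28 B=39] avail[A=28 B=39] open={}
Step 7: reserve R4 A 9 -> on_hand[A=28 B=39] avail[A=19 B=39] open={R4}
Step 8: commit R4 -> on_hand[A=19 B=39] avail[A=19 B=39] open={}
Step 9: reserve R5 A 6 -> on_hand[A=19 B=39] avail[A=13 B=39] open={R5}
Step 10: reserve R6 B 5 -> on_hand[A=19 B=39] avail[A=13 B=34] open={R5,R6}
Step 11: cancel R6 -> on_hand[A=19 B=39] avail[A=13 B=39] open={R5}
Step 12: reserve R7 A 5 -> on_hand[A=19 B=39] avail[A=8 B=39] open={R5,R7}
Step 13: cancel R7 -> on_hand[A=19 B=39] avail[A=13 B=39] open={R5}
Step 14: reserve R8 B 2 -> on_hand[A=19 B=39] avail[A=13 B=37] open={R5,R8}
Step 15: commit R8 -> on_hand[A=19 B=37] avail[A=13 B=37] open={R5}
Step 16: commit R5 -> on_hand[A=13 B=37] avail[A=13 B=37] open={}
Step 17: reserve R9 B 7 -> on_hand[A=13 B=37] avail[A=13 B=30] open={R9}
Step 18: cancel R9 -> on_hand[A=13 B=37] avail[A=13 B=37] open={}
Step 19: reserve R10 B 1 -> on_hand[A=13 B=37] avail[A=13 B=36] open={R10}
Step 20: reserve R11 A 4 -> on_hand[A=13 B=37] avail[A=9 B=36] open={R10,R11}
Step 21: commit R10 -> on_hand[A=13 B=36] avail[A=9 B=36] open={R11}
Step 22: commit R11 -> on_hand[A=9 B=36] avail[A=9 B=36] open={}
Step 23: reserve R12 B 7 -> on_hand[A=9 B=36] avail[A=9 B=29] open={R12}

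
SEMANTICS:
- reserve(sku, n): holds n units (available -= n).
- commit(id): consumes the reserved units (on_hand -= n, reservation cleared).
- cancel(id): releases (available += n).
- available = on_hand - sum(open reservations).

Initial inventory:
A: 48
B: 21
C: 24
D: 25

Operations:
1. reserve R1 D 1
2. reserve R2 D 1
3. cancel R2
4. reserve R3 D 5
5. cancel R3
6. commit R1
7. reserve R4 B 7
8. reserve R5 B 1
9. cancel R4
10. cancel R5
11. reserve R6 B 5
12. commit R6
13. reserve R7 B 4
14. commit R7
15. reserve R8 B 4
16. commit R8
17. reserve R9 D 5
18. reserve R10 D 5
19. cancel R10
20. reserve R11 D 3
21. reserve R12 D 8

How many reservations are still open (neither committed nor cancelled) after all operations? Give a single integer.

Answer: 3

Derivation:
Step 1: reserve R1 D 1 -> on_hand[A=48 B=21 C=24 D=25] avail[A=48 B=21 C=24 D=24] open={R1}
Step 2: reserve R2 D 1 -> on_hand[A=48 B=21 C=24 D=25] avail[A=48 B=21 C=24 D=23] open={R1,R2}
Step 3: cancel R2 -> on_hand[A=48 B=21 C=24 D=25] avail[A=48 B=21 C=24 D=24] open={R1}
Step 4: reserve R3 D 5 -> on_hand[A=48 B=21 C=24 D=25] avail[A=48 B=21 C=24 D=19] open={R1,R3}
Step 5: cancel R3 -> on_hand[A=48 B=21 C=24 D=25] avail[A=48 B=21 C=24 D=24] open={R1}
Step 6: commit R1 -> on_hand[A=48 B=21 C=24 D=24] avail[A=48 B=21 C=24 D=24] open={}
Step 7: reserve R4 B 7 -> on_hand[A=48 B=21 C=24 D=24] avail[A=48 B=14 C=24 D=24] open={R4}
Step 8: reserve R5 B 1 -> on_hand[A=48 B=21 C=24 D=24] avail[A=48 B=13 C=24 D=24] open={R4,R5}
Step 9: cancel R4 -> on_hand[A=48 B=21 C=24 D=24] avail[A=48 B=20 C=24 D=24] open={R5}
Step 10: cancel R5 -> on_hand[A=48 B=21 C=24 D=24] avail[A=48 B=21 C=24 D=24] open={}
Step 11: reserve R6 B 5 -> on_hand[A=48 B=21 C=24 D=24] avail[A=48 B=16 C=24 D=24] open={R6}
Step 12: commit R6 -> on_hand[A=48 B=16 C=24 D=24] avail[A=48 B=16 C=24 D=24] open={}
Step 13: reserve R7 B 4 -> on_hand[A=48 B=16 C=24 D=24] avail[A=48 B=12 C=24 D=24] open={R7}
Step 14: commit R7 -> on_hand[A=48 B=12 C=24 D=24] avail[A=48 B=12 C=24 D=24] open={}
Step 15: reserve R8 B 4 -> on_hand[A=48 B=12 C=24 D=24] avail[A=48 B=8 C=24 D=24] open={R8}
Step 16: commit R8 -> on_hand[A=48 B=8 C=24 D=24] avail[A=48 B=8 C=24 D=24] open={}
Step 17: reserve R9 D 5 -> on_hand[A=48 B=8 C=24 D=24] avail[A=48 B=8 C=24 D=19] open={R9}
Step 18: reserve R10 D 5 -> on_hand[A=48 B=8 C=24 D=24] avail[A=48 B=8 C=24 D=14] open={R10,R9}
Step 19: cancel R10 -> on_hand[A=48 B=8 C=24 D=24] avail[A=48 B=8 C=24 D=19] open={R9}
Step 20: reserve R11 D 3 -> on_hand[A=48 B=8 C=24 D=24] avail[A=48 B=8 C=24 D=16] open={R11,R9}
Step 21: reserve R12 D 8 -> on_hand[A=48 B=8 C=24 D=24] avail[A=48 B=8 C=24 D=8] open={R11,R12,R9}
Open reservations: ['R11', 'R12', 'R9'] -> 3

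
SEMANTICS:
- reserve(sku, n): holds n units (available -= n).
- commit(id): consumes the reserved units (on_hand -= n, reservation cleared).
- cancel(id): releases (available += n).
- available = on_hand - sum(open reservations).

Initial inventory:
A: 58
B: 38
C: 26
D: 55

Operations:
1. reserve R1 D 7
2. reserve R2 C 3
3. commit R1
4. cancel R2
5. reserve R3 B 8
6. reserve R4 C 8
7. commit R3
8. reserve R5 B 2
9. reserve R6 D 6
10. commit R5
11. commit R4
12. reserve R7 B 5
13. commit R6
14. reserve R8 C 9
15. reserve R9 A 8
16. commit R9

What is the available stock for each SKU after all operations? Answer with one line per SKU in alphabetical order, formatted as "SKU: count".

Answer: A: 50
B: 23
C: 9
D: 42

Derivation:
Step 1: reserve R1 D 7 -> on_hand[A=58 B=38 C=26 D=55] avail[A=58 B=38 C=26 D=48] open={R1}
Step 2: reserve R2 C 3 -> on_hand[A=58 B=38 C=26 D=55] avail[A=58 B=38 C=23 D=48] open={R1,R2}
Step 3: commit R1 -> on_hand[A=58 B=38 C=26 D=48] avail[A=58 B=38 C=23 D=48] open={R2}
Step 4: cancel R2 -> on_hand[A=58 B=38 C=26 D=48] avail[A=58 B=38 C=26 D=48] open={}
Step 5: reserve R3 B 8 -> on_hand[A=58 B=38 C=26 D=48] avail[A=58 B=30 C=26 D=48] open={R3}
Step 6: reserve R4 C 8 -> on_hand[A=58 B=38 C=26 D=48] avail[A=58 B=30 C=18 D=48] open={R3,R4}
Step 7: commit R3 -> on_hand[A=58 B=30 C=26 D=48] avail[A=58 B=30 C=18 D=48] open={R4}
Step 8: reserve R5 B 2 -> on_hand[A=58 B=30 C=26 D=48] avail[A=58 B=28 C=18 D=48] open={R4,R5}
Step 9: reserve R6 D 6 -> on_hand[A=58 B=30 C=26 D=48] avail[A=58 B=28 C=18 D=42] open={R4,R5,R6}
Step 10: commit R5 -> on_hand[A=58 B=28 C=26 D=48] avail[A=58 B=28 C=18 D=42] open={R4,R6}
Step 11: commit R4 -> on_hand[A=58 B=28 C=18 D=48] avail[A=58 B=28 C=18 D=42] open={R6}
Step 12: reserve R7 B 5 -> on_hand[A=58 B=28 C=18 D=48] avail[A=58 B=23 C=18 D=42] open={R6,R7}
Step 13: commit R6 -> on_hand[A=58 B=28 C=18 D=42] avail[A=58 B=23 C=18 D=42] open={R7}
Step 14: reserve R8 C 9 -> on_hand[A=58 B=28 C=18 D=42] avail[A=58 B=23 C=9 D=42] open={R7,R8}
Step 15: reserve R9 A 8 -> on_hand[A=58 B=28 C=18 D=42] avail[A=50 B=23 C=9 D=42] open={R7,R8,R9}
Step 16: commit R9 -> on_hand[A=50 B=28 C=18 D=42] avail[A=50 B=23 C=9 D=42] open={R7,R8}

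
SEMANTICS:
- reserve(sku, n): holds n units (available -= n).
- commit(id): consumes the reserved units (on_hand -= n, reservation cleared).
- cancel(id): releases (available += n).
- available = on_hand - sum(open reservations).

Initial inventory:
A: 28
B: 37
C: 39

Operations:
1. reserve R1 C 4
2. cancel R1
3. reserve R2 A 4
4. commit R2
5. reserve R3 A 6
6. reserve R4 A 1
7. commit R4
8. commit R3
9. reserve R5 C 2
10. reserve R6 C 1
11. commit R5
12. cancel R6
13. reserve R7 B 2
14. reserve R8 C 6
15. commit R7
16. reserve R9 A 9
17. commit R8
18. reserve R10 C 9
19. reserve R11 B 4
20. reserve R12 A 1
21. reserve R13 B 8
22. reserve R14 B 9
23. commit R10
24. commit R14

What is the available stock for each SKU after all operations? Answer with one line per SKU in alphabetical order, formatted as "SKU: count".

Answer: A: 7
B: 14
C: 22

Derivation:
Step 1: reserve R1 C 4 -> on_hand[A=28 B=37 C=39] avail[A=28 B=37 C=35] open={R1}
Step 2: cancel R1 -> on_hand[A=28 B=37 C=39] avail[A=28 B=37 C=39] open={}
Step 3: reserve R2 A 4 -> on_hand[A=28 B=37 C=39] avail[A=24 B=37 C=39] open={R2}
Step 4: commit R2 -> on_hand[A=24 B=37 C=39] avail[A=24 B=37 C=39] open={}
Step 5: reserve R3 A 6 -> on_hand[A=24 B=37 C=39] avail[A=18 B=37 C=39] open={R3}
Step 6: reserve R4 A 1 -> on_hand[A=24 B=37 C=39] avail[A=17 B=37 C=39] open={R3,R4}
Step 7: commit R4 -> on_hand[A=23 B=37 C=39] avail[A=17 B=37 C=39] open={R3}
Step 8: commit R3 -> on_hand[A=17 B=37 C=39] avail[A=17 B=37 C=39] open={}
Step 9: reserve R5 C 2 -> on_hand[A=17 B=37 C=39] avail[A=17 B=37 C=37] open={R5}
Step 10: reserve R6 C 1 -> on_hand[A=17 B=37 C=39] avail[A=17 B=37 C=36] open={R5,R6}
Step 11: commit R5 -> on_hand[A=17 B=37 C=37] avail[A=17 B=37 C=36] open={R6}
Step 12: cancel R6 -> on_hand[A=17 B=37 C=37] avail[A=17 B=37 C=37] open={}
Step 13: reserve R7 B 2 -> on_hand[A=17 B=37 C=37] avail[A=17 B=35 C=37] open={R7}
Step 14: reserve R8 C 6 -> on_hand[A=17 B=37 C=37] avail[A=17 B=35 C=31] open={R7,R8}
Step 15: commit R7 -> on_hand[A=17 B=35 C=37] avail[A=17 B=35 C=31] open={R8}
Step 16: reserve R9 A 9 -> on_hand[A=17 B=35 C=37] avail[A=8 B=35 C=31] open={R8,R9}
Step 17: commit R8 -> on_hand[A=17 B=35 C=31] avail[A=8 B=35 C=31] open={R9}
Step 18: reserve R10 C 9 -> on_hand[A=17 B=35 C=31] avail[A=8 B=35 C=22] open={R10,R9}
Step 19: reserve R11 B 4 -> on_hand[A=17 B=35 C=31] avail[A=8 B=31 C=22] open={R10,R11,R9}
Step 20: reserve R12 A 1 -> on_hand[A=17 B=35 C=31] avail[A=7 B=31 C=22] open={R10,R11,R12,R9}
Step 21: reserve R13 B 8 -> on_hand[A=17 B=35 C=31] avail[A=7 B=23 C=22] open={R10,R11,R12,R13,R9}
Step 22: reserve R14 B 9 -> on_hand[A=17 B=35 C=31] avail[A=7 B=14 C=22] open={R10,R11,R12,R13,R14,R9}
Step 23: commit R10 -> on_hand[A=17 B=35 C=22] avail[A=7 B=14 C=22] open={R11,R12,R13,R14,R9}
Step 24: commit R14 -> on_hand[A=17 B=26 C=22] avail[A=7 B=14 C=22] open={R11,R12,R13,R9}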